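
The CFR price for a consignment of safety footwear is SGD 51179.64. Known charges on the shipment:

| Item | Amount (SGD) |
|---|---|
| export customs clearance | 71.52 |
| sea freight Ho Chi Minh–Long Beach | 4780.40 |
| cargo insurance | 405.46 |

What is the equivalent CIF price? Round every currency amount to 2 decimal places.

Not relevant to the conversion: freight, export clearance — on the seller under both CFR and CIF; already in the CFR price and stays in the CIF price.
From CFR to CIF, the seller additionally bears: insurance.
CIF price = 51179.64 + 405.46 = 51585.10

CIF price: SGD 51585.10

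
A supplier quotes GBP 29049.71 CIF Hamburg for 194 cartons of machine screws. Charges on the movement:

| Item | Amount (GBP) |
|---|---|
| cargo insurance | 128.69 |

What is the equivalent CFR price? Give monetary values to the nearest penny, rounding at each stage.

From CIF to CFR, the seller no longer bears: insurance.
CFR price = 29049.71 − 128.69 = 28921.02

CFR price: GBP 28921.02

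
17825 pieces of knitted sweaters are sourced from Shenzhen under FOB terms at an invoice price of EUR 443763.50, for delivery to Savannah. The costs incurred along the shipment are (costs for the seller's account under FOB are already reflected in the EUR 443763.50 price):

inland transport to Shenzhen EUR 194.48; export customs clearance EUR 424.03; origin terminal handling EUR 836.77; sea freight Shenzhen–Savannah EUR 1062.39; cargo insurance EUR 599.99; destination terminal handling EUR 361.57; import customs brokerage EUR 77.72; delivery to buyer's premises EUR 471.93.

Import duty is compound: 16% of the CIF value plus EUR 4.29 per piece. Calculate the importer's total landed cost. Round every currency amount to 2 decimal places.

FOB: the seller bears costs until goods are on board at the origin port; the buyer bears freight, insurance and all costs thereafter.
Already in the invoice (seller's account under FOB): inland to port, export clearance, origin terminal — exclude.
CIF value = FOB price + freight + insurance = 443763.50 + 1062.39 + 599.99 = 445425.88
Ad valorem component: 445425.88 × 16% = 71268.14
Specific component: 17825 × 4.29 = 76469.25
Import duty = 71268.14 + 76469.25 = 147737.39
Buyer bears: freight 1062.39 + insurance 599.99 + destination terminal 361.57 + brokerage 77.72 + delivery 471.93 + duty 147737.39 = 150310.99
Landed cost = invoice 443763.50 + 150310.99 = 594074.49

Total landed cost: EUR 594074.49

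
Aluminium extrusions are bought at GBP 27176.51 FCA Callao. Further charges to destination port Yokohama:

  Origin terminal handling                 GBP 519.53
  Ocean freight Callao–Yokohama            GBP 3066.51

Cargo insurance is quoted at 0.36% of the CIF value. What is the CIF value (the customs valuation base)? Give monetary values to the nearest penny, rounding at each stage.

Let C be the CIF value. C = FCA price + pre-shipment costs + freight + 0.36% × C
C − 0.36% × C = 27176.51 + 519.53 + 3066.51
0.9964 × C = 30762.55
C = 30762.55 / 0.9964 = 30873.70
Insurance premium = 0.36% × 30873.70 = 111.15

CIF value: GBP 30873.70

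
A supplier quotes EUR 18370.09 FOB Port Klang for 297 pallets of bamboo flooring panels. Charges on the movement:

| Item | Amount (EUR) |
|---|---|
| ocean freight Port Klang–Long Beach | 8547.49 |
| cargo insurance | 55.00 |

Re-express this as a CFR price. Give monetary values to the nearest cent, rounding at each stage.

CFR price: EUR 26917.58

Not relevant to the conversion: insurance — on the buyer under both terms; not part of either seller's price.
From FOB to CFR, the seller additionally bears: freight.
CFR price = 18370.09 + 8547.49 = 26917.58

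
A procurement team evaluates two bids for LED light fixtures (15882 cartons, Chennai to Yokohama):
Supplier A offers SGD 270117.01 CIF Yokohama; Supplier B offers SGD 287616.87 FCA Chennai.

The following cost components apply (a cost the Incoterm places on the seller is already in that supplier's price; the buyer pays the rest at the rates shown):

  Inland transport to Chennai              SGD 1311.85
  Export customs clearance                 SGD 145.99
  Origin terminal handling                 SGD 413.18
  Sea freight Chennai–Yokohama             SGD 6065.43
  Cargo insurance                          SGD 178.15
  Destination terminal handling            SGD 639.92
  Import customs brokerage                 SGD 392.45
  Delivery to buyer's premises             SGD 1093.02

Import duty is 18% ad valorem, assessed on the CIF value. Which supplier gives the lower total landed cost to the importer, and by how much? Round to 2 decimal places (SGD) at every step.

Supplier A (CIF):
The CIF price already equals the CIF value: 270117.01
Import duty = 270117.01 × 18% = 48621.06
Buyer bears (A): 639.92 + 392.45 + 1093.02 = 2125.39
Landed cost (A) = invoice 270117.01 + 2125.39 + duty 48621.06 = 320863.46
Supplier B (FCA):
CIF value = FCA price + origin terminal + freight + insurance = 287616.87 + 413.18 + 6065.43 + 178.15 = 294273.63
Import duty = 294273.63 × 18% = 52969.25
Buyer bears (B): 413.18 + 6065.43 + 178.15 + 639.92 + 392.45 + 1093.02 = 8782.15
Landed cost (B) = invoice 287616.87 + 8782.15 + duty 52969.25 = 349368.27
Difference = |320863.46 − 349368.27| = 28504.81

Supplier A is cheaper by SGD 28504.81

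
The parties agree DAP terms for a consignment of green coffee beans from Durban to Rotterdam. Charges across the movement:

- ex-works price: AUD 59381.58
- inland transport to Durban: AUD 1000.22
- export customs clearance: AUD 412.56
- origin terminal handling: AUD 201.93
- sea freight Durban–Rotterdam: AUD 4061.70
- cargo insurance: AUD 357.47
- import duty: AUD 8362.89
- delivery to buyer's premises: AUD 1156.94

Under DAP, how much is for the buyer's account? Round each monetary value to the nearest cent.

Buyer's account: AUD 8362.89

DAP: the seller bears all costs to the named destination except import duty and clearance.
Seller's account: goods 59381.58 + inland to port 1000.22 + export clearance 412.56 + origin terminal 201.93 + freight 4061.70 + insurance 357.47 + delivery 1156.94 = 66572.40
Buyer's account: duty 8362.89 = 8362.89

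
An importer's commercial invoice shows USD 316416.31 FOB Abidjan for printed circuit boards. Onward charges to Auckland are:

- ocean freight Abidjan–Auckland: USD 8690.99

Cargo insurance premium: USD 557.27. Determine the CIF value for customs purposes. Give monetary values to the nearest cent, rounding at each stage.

CIF = FOB price + freight + insurance
CIF = 316416.31 + 8690.99 + 557.27 = 325664.57

CIF value: USD 325664.57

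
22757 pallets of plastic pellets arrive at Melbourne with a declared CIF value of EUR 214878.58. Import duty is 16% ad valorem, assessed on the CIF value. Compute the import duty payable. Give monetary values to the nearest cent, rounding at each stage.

Import duty: EUR 34380.57

Import duty = 214878.58 × 16% = 34380.57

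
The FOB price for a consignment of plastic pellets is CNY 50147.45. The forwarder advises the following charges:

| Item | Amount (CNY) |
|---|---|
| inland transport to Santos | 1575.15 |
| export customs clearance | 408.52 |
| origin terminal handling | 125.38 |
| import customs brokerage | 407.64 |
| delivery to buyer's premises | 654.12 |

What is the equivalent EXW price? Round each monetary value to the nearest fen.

Not relevant to the conversion: delivery, brokerage — on the buyer under both terms; not part of either seller's price.
From FOB to EXW, the seller no longer bears: inland to port, export clearance, origin terminal.
EXW price = 50147.45 − 1575.15 − 408.52 − 125.38 = 48038.40

EXW price: CNY 48038.40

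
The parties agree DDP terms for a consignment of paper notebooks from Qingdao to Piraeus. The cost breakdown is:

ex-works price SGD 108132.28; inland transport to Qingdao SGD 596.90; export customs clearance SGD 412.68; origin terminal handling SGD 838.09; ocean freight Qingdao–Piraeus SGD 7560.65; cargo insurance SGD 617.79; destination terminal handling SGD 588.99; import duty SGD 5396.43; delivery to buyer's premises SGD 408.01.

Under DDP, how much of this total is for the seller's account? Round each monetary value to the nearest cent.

Seller's account: SGD 124551.82

DDP: the seller bears all costs including import duty.
Seller's account: goods 108132.28 + inland to port 596.90 + export clearance 412.68 + origin terminal 838.09 + freight 7560.65 + insurance 617.79 + destination terminal 588.99 + duty 5396.43 + delivery 408.01 = 124551.82
Buyer's account: 0.00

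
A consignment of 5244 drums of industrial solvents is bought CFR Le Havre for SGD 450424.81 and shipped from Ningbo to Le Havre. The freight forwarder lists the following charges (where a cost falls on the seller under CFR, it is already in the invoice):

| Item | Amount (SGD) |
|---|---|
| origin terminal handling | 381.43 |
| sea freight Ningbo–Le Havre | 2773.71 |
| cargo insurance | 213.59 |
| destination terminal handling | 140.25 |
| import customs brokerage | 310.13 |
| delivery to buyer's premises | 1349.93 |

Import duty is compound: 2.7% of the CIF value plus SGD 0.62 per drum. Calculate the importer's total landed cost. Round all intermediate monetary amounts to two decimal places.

Total landed cost: SGD 467857.23

CFR: the seller pays costs through ocean freight to the destination port, but not insurance.
Already in the invoice (seller's account under CFR): origin terminal, freight — exclude.
CIF value = CFR price + insurance = 450424.81 + 213.59 = 450638.40
Ad valorem component: 450638.40 × 2.7% = 12167.24
Specific component: 5244 × 0.62 = 3251.28
Import duty = 12167.24 + 3251.28 = 15418.52
Buyer bears: insurance 213.59 + destination terminal 140.25 + brokerage 310.13 + delivery 1349.93 + duty 15418.52 = 17432.42
Landed cost = invoice 450424.81 + 17432.42 = 467857.23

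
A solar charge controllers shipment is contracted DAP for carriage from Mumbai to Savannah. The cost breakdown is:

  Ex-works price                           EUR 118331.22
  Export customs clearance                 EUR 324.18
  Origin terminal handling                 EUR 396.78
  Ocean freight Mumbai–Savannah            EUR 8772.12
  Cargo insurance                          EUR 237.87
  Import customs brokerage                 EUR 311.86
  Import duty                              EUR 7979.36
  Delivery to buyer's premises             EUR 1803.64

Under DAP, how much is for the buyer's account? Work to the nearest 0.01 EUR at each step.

DAP: the seller bears all costs to the named destination except import duty and clearance.
Seller's account: goods 118331.22 + export clearance 324.18 + origin terminal 396.78 + freight 8772.12 + insurance 237.87 + delivery 1803.64 = 129865.81
Buyer's account: brokerage 311.86 + duty 7979.36 = 8291.22

Buyer's account: EUR 8291.22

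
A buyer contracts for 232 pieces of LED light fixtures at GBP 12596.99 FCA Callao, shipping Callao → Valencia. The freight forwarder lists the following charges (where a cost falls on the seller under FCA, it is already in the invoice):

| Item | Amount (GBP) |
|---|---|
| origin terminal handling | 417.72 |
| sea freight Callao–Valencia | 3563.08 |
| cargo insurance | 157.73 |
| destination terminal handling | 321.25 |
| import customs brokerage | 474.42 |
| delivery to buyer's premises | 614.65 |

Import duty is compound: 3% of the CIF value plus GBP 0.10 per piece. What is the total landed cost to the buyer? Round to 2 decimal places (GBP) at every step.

Total landed cost: GBP 18671.11

FCA: the seller delivers export-cleared goods to the carrier; the buyer bears costs from that point.
CIF value = FCA price + origin terminal + freight + insurance = 12596.99 + 417.72 + 3563.08 + 157.73 = 16735.52
Ad valorem component: 16735.52 × 3% = 502.07
Specific component: 232 × 0.10 = 23.20
Import duty = 502.07 + 23.20 = 525.27
Buyer bears: origin terminal 417.72 + freight 3563.08 + insurance 157.73 + destination terminal 321.25 + brokerage 474.42 + delivery 614.65 + duty 525.27 = 6074.12
Landed cost = invoice 12596.99 + 6074.12 = 18671.11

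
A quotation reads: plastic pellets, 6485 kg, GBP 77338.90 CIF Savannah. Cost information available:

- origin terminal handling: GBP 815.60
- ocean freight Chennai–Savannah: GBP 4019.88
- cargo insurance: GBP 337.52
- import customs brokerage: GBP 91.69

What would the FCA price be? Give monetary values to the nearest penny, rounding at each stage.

Not relevant to the conversion: brokerage — on the buyer under both terms; not part of either seller's price.
From CIF to FCA, the seller no longer bears: origin terminal, freight, insurance.
FCA price = 77338.90 − 815.60 − 4019.88 − 337.52 = 72165.90

FCA price: GBP 72165.90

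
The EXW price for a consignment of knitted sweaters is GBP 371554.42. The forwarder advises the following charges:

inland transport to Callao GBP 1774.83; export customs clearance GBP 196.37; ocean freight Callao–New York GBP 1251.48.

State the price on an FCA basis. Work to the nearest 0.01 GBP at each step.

FCA price: GBP 373525.62

Not relevant to the conversion: freight — on the buyer under both terms; not part of either seller's price.
From EXW to FCA, the seller additionally bears: inland to port, export clearance.
FCA price = 371554.42 + 1774.83 + 196.37 = 373525.62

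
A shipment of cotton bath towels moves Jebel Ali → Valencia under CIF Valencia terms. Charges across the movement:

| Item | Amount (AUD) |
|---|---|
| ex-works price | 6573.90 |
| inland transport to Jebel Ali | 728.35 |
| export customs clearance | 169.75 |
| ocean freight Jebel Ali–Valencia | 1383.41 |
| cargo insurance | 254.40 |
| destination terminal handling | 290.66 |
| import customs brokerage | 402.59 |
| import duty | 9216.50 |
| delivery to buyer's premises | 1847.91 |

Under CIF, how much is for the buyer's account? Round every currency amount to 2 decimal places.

CIF: the seller pays costs through ocean freight and marine insurance to the destination port.
Seller's account: goods 6573.90 + inland to port 728.35 + export clearance 169.75 + freight 1383.41 + insurance 254.40 = 9109.81
Buyer's account: destination terminal 290.66 + brokerage 402.59 + duty 9216.50 + delivery 1847.91 = 11757.66

Buyer's account: AUD 11757.66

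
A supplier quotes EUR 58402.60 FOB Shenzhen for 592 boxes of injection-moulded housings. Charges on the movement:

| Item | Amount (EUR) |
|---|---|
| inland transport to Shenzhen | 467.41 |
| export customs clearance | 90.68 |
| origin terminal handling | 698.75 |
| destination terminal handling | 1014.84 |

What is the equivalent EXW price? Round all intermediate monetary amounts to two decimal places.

EXW price: EUR 57145.76

Not relevant to the conversion: destination terminal — on the buyer under both terms; not part of either seller's price.
From FOB to EXW, the seller no longer bears: inland to port, export clearance, origin terminal.
EXW price = 58402.60 − 467.41 − 90.68 − 698.75 = 57145.76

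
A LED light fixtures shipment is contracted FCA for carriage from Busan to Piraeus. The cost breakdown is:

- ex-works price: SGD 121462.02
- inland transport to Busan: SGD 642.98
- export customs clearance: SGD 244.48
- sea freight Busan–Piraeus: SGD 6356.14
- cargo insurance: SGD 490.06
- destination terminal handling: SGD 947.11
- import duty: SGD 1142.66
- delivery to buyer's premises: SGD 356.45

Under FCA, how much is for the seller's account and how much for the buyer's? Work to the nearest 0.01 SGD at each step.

Seller: SGD 122349.48; buyer: SGD 9292.42

FCA: the seller delivers export-cleared goods to the carrier; the buyer bears costs from that point.
Seller's account: goods 121462.02 + inland to port 642.98 + export clearance 244.48 = 122349.48
Buyer's account: freight 6356.14 + insurance 490.06 + destination terminal 947.11 + duty 1142.66 + delivery 356.45 = 9292.42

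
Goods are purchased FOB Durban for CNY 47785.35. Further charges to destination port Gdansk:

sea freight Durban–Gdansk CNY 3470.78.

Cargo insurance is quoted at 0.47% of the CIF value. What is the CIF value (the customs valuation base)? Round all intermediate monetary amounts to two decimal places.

CIF value: CNY 51498.17

Let C be the CIF value. C = FOB price + freight + 0.47% × C
C − 0.47% × C = 47785.35 + 3470.78
0.9953 × C = 51256.13
C = 51256.13 / 0.9953 = 51498.17
Insurance premium = 0.47% × 51498.17 = 242.04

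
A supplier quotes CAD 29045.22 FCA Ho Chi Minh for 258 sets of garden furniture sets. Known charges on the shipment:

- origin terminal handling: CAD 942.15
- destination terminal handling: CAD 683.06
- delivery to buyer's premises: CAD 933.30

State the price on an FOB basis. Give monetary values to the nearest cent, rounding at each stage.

FOB price: CAD 29987.37

Not relevant to the conversion: destination terminal, delivery — on the buyer under both terms; not part of either seller's price.
From FCA to FOB, the seller additionally bears: origin terminal.
FOB price = 29045.22 + 942.15 = 29987.37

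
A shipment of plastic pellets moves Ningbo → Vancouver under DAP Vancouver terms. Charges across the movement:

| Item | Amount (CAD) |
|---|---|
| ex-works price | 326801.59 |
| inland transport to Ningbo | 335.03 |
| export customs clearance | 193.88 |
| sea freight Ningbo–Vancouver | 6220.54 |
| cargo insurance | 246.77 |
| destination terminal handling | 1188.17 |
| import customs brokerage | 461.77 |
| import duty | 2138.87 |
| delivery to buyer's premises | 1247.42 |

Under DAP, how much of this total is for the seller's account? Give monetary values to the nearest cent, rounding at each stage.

Seller's account: CAD 336233.40

DAP: the seller bears all costs to the named destination except import duty and clearance.
Seller's account: goods 326801.59 + inland to port 335.03 + export clearance 193.88 + freight 6220.54 + insurance 246.77 + destination terminal 1188.17 + delivery 1247.42 = 336233.40
Buyer's account: brokerage 461.77 + duty 2138.87 = 2600.64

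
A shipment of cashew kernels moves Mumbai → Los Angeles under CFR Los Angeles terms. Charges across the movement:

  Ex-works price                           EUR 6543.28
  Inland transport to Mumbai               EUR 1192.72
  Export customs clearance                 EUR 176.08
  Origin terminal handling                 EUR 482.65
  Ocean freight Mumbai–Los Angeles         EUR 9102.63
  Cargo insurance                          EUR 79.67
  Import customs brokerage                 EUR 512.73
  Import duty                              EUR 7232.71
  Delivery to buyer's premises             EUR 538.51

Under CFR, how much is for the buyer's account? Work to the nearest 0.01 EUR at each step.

CFR: the seller pays costs through ocean freight to the destination port, but not insurance.
Seller's account: goods 6543.28 + inland to port 1192.72 + export clearance 176.08 + origin terminal 482.65 + freight 9102.63 = 17497.36
Buyer's account: insurance 79.67 + brokerage 512.73 + duty 7232.71 + delivery 538.51 = 8363.62

Buyer's account: EUR 8363.62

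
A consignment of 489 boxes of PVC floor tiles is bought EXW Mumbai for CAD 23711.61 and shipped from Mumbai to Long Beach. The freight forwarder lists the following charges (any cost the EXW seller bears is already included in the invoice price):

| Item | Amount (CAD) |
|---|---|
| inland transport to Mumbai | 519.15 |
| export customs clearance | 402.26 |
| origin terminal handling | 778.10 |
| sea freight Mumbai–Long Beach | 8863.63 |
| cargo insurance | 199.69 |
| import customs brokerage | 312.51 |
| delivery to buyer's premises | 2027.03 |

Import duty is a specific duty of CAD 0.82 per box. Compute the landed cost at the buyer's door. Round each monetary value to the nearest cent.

Total landed cost: CAD 37214.96

EXW: the seller makes goods available at their premises; the buyer bears all onward costs.
CIF value = EXW price + inland to port + export clearance + origin terminal + freight + insurance = 23711.61 + 519.15 + 402.26 + 778.10 + 8863.63 + 199.69 = 34474.44
Import duty = 489 × 0.82 = 400.98
Buyer bears: inland to port 519.15 + export clearance 402.26 + origin terminal 778.10 + freight 8863.63 + insurance 199.69 + brokerage 312.51 + delivery 2027.03 + duty 400.98 = 13503.35
Landed cost = invoice 23711.61 + 13503.35 = 37214.96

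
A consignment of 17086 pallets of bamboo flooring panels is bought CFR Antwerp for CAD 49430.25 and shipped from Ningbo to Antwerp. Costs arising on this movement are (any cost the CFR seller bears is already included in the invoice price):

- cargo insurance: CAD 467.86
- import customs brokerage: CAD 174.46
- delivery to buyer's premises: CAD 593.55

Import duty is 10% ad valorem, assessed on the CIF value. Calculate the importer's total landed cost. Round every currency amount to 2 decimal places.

Total landed cost: CAD 55655.93

CFR: the seller pays costs through ocean freight to the destination port, but not insurance.
CIF value = CFR price + insurance = 49430.25 + 467.86 = 49898.11
Import duty = 49898.11 × 10% = 4989.81
Buyer bears: insurance 467.86 + brokerage 174.46 + delivery 593.55 + duty 4989.81 = 6225.68
Landed cost = invoice 49430.25 + 6225.68 = 55655.93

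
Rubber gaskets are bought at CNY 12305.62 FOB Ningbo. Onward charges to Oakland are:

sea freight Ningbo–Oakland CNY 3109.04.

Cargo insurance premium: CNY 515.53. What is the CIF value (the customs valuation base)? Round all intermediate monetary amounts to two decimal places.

CIF value: CNY 15930.19

CIF = FOB price + freight + insurance
CIF = 12305.62 + 3109.04 + 515.53 = 15930.19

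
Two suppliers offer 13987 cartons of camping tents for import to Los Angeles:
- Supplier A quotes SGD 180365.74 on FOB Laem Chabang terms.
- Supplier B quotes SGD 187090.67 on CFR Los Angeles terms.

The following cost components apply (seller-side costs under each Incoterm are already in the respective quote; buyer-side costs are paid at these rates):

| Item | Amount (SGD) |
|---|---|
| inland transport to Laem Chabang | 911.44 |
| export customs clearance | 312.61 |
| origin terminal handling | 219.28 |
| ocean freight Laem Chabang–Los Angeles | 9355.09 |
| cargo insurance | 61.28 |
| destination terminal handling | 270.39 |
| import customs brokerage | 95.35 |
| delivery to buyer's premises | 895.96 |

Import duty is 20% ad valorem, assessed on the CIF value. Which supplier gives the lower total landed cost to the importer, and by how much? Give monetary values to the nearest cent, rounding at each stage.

Supplier B is cheaper by SGD 3156.19

Supplier A (FOB):
CIF value = FOB price + freight + insurance = 180365.74 + 9355.09 + 61.28 = 189782.11
Import duty = 189782.11 × 20% = 37956.42
Buyer bears (A): 9355.09 + 61.28 + 270.39 + 95.35 + 895.96 = 10678.07
Landed cost (A) = invoice 180365.74 + 10678.07 + duty 37956.42 = 229000.23
Supplier B (CFR):
CIF value = CFR price + insurance = 187090.67 + 61.28 = 187151.95
Import duty = 187151.95 × 20% = 37430.39
Buyer bears (B): 61.28 + 270.39 + 95.35 + 895.96 = 1322.98
Landed cost (B) = invoice 187090.67 + 1322.98 + duty 37430.39 = 225844.04
Difference = |229000.23 − 225844.04| = 3156.19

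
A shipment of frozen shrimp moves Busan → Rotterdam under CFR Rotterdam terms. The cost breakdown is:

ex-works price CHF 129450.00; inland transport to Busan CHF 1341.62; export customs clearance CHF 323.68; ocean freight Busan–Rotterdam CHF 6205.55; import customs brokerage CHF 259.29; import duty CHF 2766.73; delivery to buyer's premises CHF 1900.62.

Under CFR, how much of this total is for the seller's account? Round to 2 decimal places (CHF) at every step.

CFR: the seller pays costs through ocean freight to the destination port, but not insurance.
Seller's account: goods 129450.00 + inland to port 1341.62 + export clearance 323.68 + freight 6205.55 = 137320.85
Buyer's account: brokerage 259.29 + duty 2766.73 + delivery 1900.62 = 4926.64

Seller's account: CHF 137320.85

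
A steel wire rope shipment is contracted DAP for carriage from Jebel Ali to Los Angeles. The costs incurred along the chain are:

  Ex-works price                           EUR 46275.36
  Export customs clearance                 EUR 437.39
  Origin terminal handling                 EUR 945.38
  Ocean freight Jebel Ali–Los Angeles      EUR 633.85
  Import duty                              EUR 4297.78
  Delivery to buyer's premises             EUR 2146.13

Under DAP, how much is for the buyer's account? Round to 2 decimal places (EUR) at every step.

Buyer's account: EUR 4297.78

DAP: the seller bears all costs to the named destination except import duty and clearance.
Seller's account: goods 46275.36 + export clearance 437.39 + origin terminal 945.38 + freight 633.85 + delivery 2146.13 = 50438.11
Buyer's account: duty 4297.78 = 4297.78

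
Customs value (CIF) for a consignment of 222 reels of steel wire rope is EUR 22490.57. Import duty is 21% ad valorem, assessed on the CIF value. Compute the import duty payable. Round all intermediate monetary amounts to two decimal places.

Import duty = 22490.57 × 21% = 4723.02

Import duty: EUR 4723.02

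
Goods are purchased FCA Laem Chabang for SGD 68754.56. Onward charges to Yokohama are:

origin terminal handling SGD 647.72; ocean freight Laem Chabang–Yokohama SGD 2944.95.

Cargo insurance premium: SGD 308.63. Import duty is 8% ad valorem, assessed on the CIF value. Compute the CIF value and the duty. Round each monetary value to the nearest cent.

CIF value: SGD 72655.86; import duty: SGD 5812.47

CIF = FCA price + pre-shipment costs + freight + insurance
CIF = 68754.56 + 647.72 + 2944.95 + 308.63 = 72655.86
Import duty = 72655.86 × 8% = 5812.47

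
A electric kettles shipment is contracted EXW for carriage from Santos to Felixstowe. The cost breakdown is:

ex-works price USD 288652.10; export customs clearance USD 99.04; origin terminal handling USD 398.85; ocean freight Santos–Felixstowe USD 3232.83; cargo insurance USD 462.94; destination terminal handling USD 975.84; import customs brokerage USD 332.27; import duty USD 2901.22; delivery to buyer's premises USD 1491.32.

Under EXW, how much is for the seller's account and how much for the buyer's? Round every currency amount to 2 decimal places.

EXW: the seller makes goods available at their premises; the buyer bears all onward costs.
Seller's account: goods 288652.10 = 288652.10
Buyer's account: export clearance 99.04 + origin terminal 398.85 + freight 3232.83 + insurance 462.94 + destination terminal 975.84 + brokerage 332.27 + duty 2901.22 + delivery 1491.32 = 9894.31

Seller: USD 288652.10; buyer: USD 9894.31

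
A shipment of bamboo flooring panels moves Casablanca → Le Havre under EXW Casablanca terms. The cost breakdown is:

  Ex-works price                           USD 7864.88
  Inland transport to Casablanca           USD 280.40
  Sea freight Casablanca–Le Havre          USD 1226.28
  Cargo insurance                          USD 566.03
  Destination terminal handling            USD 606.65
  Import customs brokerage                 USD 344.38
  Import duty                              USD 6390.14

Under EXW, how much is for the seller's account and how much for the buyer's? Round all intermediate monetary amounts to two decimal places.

Seller: USD 7864.88; buyer: USD 9413.88

EXW: the seller makes goods available at their premises; the buyer bears all onward costs.
Seller's account: goods 7864.88 = 7864.88
Buyer's account: inland to port 280.40 + freight 1226.28 + insurance 566.03 + destination terminal 606.65 + brokerage 344.38 + duty 6390.14 = 9413.88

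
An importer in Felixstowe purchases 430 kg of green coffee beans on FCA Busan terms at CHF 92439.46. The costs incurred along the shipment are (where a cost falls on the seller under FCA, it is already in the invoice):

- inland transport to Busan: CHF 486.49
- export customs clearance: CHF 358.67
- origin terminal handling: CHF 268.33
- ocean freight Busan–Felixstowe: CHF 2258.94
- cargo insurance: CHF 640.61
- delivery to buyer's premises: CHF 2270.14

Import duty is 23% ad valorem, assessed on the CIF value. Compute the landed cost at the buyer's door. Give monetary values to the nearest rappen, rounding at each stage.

FCA: the seller delivers export-cleared goods to the carrier; the buyer bears costs from that point.
Already in the invoice (seller's account under FCA): inland to port, export clearance — exclude.
CIF value = FCA price + origin terminal + freight + insurance = 92439.46 + 268.33 + 2258.94 + 640.61 = 95607.34
Import duty = 95607.34 × 23% = 21989.69
Buyer bears: origin terminal 268.33 + freight 2258.94 + insurance 640.61 + delivery 2270.14 + duty 21989.69 = 27427.71
Landed cost = invoice 92439.46 + 27427.71 = 119867.17

Total landed cost: CHF 119867.17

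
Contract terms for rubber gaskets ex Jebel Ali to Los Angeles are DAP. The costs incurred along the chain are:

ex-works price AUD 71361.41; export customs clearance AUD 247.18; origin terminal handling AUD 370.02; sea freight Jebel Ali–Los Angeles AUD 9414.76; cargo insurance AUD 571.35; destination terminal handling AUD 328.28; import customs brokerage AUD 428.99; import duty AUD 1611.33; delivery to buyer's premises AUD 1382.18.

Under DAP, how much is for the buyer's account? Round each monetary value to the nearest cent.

Buyer's account: AUD 2040.32

DAP: the seller bears all costs to the named destination except import duty and clearance.
Seller's account: goods 71361.41 + export clearance 247.18 + origin terminal 370.02 + freight 9414.76 + insurance 571.35 + destination terminal 328.28 + delivery 1382.18 = 83675.18
Buyer's account: brokerage 428.99 + duty 1611.33 = 2040.32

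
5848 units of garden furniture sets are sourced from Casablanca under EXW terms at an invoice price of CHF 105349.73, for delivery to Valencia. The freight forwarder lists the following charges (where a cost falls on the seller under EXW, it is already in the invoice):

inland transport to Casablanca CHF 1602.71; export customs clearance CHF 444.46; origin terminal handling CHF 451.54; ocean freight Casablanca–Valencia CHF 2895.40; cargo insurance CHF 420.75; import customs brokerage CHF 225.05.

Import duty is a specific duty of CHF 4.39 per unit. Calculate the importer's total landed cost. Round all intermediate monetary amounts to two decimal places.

EXW: the seller makes goods available at their premises; the buyer bears all onward costs.
CIF value = EXW price + inland to port + export clearance + origin terminal + freight + insurance = 105349.73 + 1602.71 + 444.46 + 451.54 + 2895.40 + 420.75 = 111164.59
Import duty = 5848 × 4.39 = 25672.72
Buyer bears: inland to port 1602.71 + export clearance 444.46 + origin terminal 451.54 + freight 2895.40 + insurance 420.75 + brokerage 225.05 + duty 25672.72 = 31712.63
Landed cost = invoice 105349.73 + 31712.63 = 137062.36

Total landed cost: CHF 137062.36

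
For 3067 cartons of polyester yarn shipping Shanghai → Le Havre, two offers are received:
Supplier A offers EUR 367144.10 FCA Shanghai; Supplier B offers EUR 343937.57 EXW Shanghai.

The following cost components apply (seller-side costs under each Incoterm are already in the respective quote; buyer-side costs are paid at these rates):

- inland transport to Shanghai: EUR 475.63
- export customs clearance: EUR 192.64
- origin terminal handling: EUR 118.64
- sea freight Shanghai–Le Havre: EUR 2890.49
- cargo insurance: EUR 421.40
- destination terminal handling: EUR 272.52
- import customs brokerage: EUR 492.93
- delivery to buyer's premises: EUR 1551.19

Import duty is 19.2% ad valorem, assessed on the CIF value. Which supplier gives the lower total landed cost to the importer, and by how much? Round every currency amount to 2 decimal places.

Supplier B is cheaper by EUR 26865.61

Supplier A (FCA):
CIF value = FCA price + origin terminal + freight + insurance = 367144.10 + 118.64 + 2890.49 + 421.40 = 370574.63
Import duty = 370574.63 × 19.2% = 71150.33
Buyer bears (A): 118.64 + 2890.49 + 421.40 + 272.52 + 492.93 + 1551.19 = 5747.17
Landed cost (A) = invoice 367144.10 + 5747.17 + duty 71150.33 = 444041.60
Supplier B (EXW):
CIF value = EXW price + inland to port + export clearance + origin terminal + freight + insurance = 343937.57 + 475.63 + 192.64 + 118.64 + 2890.49 + 421.40 = 348036.37
Import duty = 348036.37 × 19.2% = 66822.98
Buyer bears (B): 475.63 + 192.64 + 118.64 + 2890.49 + 421.40 + 272.52 + 492.93 + 1551.19 = 6415.44
Landed cost (B) = invoice 343937.57 + 6415.44 + duty 66822.98 = 417175.99
Difference = |444041.60 − 417175.99| = 26865.61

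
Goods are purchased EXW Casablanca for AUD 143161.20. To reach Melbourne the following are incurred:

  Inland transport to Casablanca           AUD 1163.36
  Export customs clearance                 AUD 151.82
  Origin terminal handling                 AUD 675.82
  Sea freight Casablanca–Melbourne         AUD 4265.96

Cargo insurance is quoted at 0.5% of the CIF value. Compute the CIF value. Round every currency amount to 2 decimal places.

Let C be the CIF value. C = EXW price + pre-shipment costs + freight + 0.5% × C
C − 0.5% × C = 143161.20 + 1163.36 + 151.82 + 675.82 + 4265.96
0.995 × C = 149418.16
C = 149418.16 / 0.995 = 150169.01
Insurance premium = 0.5% × 150169.01 = 750.85

CIF value: AUD 150169.01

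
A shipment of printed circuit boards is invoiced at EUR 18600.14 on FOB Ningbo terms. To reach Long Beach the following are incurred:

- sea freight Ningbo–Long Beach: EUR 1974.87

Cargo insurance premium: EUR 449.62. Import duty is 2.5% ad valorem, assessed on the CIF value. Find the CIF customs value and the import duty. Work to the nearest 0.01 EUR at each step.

CIF value: EUR 21024.63; import duty: EUR 525.62

CIF = FOB price + freight + insurance
CIF = 18600.14 + 1974.87 + 449.62 = 21024.63
Import duty = 21024.63 × 2.5% = 525.62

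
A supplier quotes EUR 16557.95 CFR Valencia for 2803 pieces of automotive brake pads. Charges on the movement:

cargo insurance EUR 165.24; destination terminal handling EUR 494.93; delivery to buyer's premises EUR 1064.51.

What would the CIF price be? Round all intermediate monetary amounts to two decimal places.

Not relevant to the conversion: delivery, destination terminal — on the buyer under both terms; not part of either seller's price.
From CFR to CIF, the seller additionally bears: insurance.
CIF price = 16557.95 + 165.24 = 16723.19

CIF price: EUR 16723.19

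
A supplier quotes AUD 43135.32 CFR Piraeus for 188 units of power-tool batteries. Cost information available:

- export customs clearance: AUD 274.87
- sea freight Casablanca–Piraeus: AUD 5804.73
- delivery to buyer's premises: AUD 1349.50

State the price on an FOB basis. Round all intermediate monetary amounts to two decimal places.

Not relevant to the conversion: export clearance — on the seller under both CFR and FOB; already in the CFR price and stays in the FOB price. delivery — on the buyer under both terms; not part of either seller's price.
From CFR to FOB, the seller no longer bears: freight.
FOB price = 43135.32 − 5804.73 = 37330.59

FOB price: AUD 37330.59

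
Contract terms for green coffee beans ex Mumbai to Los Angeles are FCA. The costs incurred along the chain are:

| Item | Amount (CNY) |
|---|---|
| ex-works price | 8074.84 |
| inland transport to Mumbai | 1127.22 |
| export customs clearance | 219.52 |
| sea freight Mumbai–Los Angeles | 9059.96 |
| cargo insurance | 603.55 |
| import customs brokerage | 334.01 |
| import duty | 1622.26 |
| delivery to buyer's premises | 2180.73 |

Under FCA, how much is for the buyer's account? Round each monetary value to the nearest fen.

FCA: the seller delivers export-cleared goods to the carrier; the buyer bears costs from that point.
Seller's account: goods 8074.84 + inland to port 1127.22 + export clearance 219.52 = 9421.58
Buyer's account: freight 9059.96 + insurance 603.55 + brokerage 334.01 + duty 1622.26 + delivery 2180.73 = 13800.51

Buyer's account: CNY 13800.51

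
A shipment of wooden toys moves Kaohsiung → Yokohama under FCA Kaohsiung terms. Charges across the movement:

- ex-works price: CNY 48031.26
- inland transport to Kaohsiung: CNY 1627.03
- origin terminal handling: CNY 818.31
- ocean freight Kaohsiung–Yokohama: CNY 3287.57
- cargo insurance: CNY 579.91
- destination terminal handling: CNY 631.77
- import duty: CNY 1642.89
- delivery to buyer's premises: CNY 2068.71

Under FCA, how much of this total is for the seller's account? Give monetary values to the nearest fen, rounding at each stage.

Seller's account: CNY 49658.29

FCA: the seller delivers export-cleared goods to the carrier; the buyer bears costs from that point.
Seller's account: goods 48031.26 + inland to port 1627.03 = 49658.29
Buyer's account: origin terminal 818.31 + freight 3287.57 + insurance 579.91 + destination terminal 631.77 + duty 1642.89 + delivery 2068.71 = 9029.16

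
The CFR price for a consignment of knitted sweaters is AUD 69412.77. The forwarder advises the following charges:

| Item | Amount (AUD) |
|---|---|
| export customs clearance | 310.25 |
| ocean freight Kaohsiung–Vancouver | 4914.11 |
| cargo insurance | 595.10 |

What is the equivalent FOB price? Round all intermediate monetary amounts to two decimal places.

Not relevant to the conversion: export clearance — on the seller under both CFR and FOB; already in the CFR price and stays in the FOB price. insurance — on the buyer under both terms; not part of either seller's price.
From CFR to FOB, the seller no longer bears: freight.
FOB price = 69412.77 − 4914.11 = 64498.66

FOB price: AUD 64498.66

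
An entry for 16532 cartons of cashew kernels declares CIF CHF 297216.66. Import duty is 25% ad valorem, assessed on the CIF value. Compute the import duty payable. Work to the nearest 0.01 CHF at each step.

Import duty = 297216.66 × 25% = 74304.17

Import duty: CHF 74304.17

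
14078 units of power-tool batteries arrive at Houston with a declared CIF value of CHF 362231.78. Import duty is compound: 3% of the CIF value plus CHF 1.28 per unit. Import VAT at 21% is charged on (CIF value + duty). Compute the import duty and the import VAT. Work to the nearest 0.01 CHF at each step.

Ad valorem component: 362231.78 × 3% = 10866.95
Specific component: 14078 × 1.28 = 18019.84
Import duty = 10866.95 + 18019.84 = 28886.79
VAT base = CIF + duty = 362231.78 + 28886.79 = 391118.57
Import VAT = 391118.57 × 21% = 82134.90

Import duty: CHF 28886.79; import VAT: CHF 82134.90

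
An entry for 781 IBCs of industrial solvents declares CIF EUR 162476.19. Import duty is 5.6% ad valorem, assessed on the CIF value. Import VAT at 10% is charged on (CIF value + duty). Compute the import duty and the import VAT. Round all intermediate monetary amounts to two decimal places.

Import duty: EUR 9098.67; import VAT: EUR 17157.49

Import duty = 162476.19 × 5.6% = 9098.67
VAT base = CIF + duty = 162476.19 + 9098.67 = 171574.86
Import VAT = 171574.86 × 10% = 17157.49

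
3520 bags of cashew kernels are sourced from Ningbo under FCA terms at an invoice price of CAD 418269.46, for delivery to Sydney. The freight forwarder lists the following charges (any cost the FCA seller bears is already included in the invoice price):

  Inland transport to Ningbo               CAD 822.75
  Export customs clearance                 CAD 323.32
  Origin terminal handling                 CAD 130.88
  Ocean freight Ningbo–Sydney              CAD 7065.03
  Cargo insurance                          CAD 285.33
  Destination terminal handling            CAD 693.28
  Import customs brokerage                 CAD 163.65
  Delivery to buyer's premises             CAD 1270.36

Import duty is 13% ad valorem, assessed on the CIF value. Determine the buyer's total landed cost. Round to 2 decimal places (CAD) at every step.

FCA: the seller delivers export-cleared goods to the carrier; the buyer bears costs from that point.
Already in the invoice (seller's account under FCA): inland to port, export clearance — exclude.
CIF value = FCA price + origin terminal + freight + insurance = 418269.46 + 130.88 + 7065.03 + 285.33 = 425750.70
Import duty = 425750.70 × 13% = 55347.59
Buyer bears: origin terminal 130.88 + freight 7065.03 + insurance 285.33 + destination terminal 693.28 + brokerage 163.65 + delivery 1270.36 + duty 55347.59 = 64956.12
Landed cost = invoice 418269.46 + 64956.12 = 483225.58

Total landed cost: CAD 483225.58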